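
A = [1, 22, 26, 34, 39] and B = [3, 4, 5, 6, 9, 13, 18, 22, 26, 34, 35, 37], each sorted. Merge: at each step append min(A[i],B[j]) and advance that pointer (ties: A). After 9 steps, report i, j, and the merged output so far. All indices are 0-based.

i=2, j=7, merged so far=[1, 3, 4, 5, 6, 9, 13, 18, 22]

i=0 j=0: A[i]=1<=B[j]=3 take 1, i++
i=1 j=0: A[i]=22>B[j]=3 take 3, j++
i=1 j=1: A[i]=22>B[j]=4 take 4, j++
i=1 j=2: A[i]=22>B[j]=5 take 5, j++
i=1 j=3: A[i]=22>B[j]=6 take 6, j++
i=1 j=4: A[i]=22>B[j]=9 take 9, j++
i=1 j=5: A[i]=22>B[j]=13 take 13, j++
i=1 j=6: A[i]=22>B[j]=18 take 18, j++
i=1 j=7: A[i]=22<=B[j]=22 take 22, i++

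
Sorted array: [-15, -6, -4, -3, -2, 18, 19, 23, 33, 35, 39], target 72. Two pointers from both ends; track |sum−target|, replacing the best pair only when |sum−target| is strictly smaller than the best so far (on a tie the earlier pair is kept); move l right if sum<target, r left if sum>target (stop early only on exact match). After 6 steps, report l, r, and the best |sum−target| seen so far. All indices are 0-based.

[0,10] -15+39=24 d=48 * → l++
[1,10] -6+39=33 d=39 * → l++
[2,10] -4+39=35 d=37 * → l++
[3,10] -3+39=36 d=36 * → l++
[4,10] -2+39=37 d=35 * → l++
[5,10] 18+39=57 d=15 * → l++

l=6, r=10, best |Δ|=15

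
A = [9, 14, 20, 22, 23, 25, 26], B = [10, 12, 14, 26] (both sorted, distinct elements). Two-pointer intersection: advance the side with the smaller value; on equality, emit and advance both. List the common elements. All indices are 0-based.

intersection = [14, 26]

[i=0,j=0] 9<10 → i++
[i=1,j=0] 14>10 → j++
[i=1,j=1] 14>12 → j++
[i=1,j=2] 14==14 emit → i++,j++
[i=2,j=3] 20<26 → i++
[i=3,j=3] 22<26 → i++
[i=4,j=3] 23<26 → i++
[i=5,j=3] 25<26 → i++
[i=6,j=3] 26==26 emit → i++,j++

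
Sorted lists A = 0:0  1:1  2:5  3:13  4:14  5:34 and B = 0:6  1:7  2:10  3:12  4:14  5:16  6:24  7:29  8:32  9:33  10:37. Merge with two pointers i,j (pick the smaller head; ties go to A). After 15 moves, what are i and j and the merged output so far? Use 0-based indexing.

i=0 j=0: A[i]=0<=B[j]=6 take 0, i++
i=1 j=0: A[i]=1<=B[j]=6 take 1, i++
i=2 j=0: A[i]=5<=B[j]=6 take 5, i++
i=3 j=0: A[i]=13>B[j]=6 take 6, j++
i=3 j=1: A[i]=13>B[j]=7 take 7, j++
i=3 j=2: A[i]=13>B[j]=10 take 10, j++
i=3 j=3: A[i]=13>B[j]=12 take 12, j++
i=3 j=4: A[i]=13<=B[j]=14 take 13, i++
i=4 j=4: A[i]=14<=B[j]=14 take 14, i++
i=5 j=4: A[i]=34>B[j]=14 take 14, j++
i=5 j=5: A[i]=34>B[j]=16 take 16, j++
i=5 j=6: A[i]=34>B[j]=24 take 24, j++
i=5 j=7: A[i]=34>B[j]=29 take 29, j++
i=5 j=8: A[i]=34>B[j]=32 take 32, j++
i=5 j=9: A[i]=34>B[j]=33 take 33, j++

i=5, j=10, merged so far=[0, 1, 5, 6, 7, 10, 12, 13, 14, 14, 16, 24, 29, 32, 33]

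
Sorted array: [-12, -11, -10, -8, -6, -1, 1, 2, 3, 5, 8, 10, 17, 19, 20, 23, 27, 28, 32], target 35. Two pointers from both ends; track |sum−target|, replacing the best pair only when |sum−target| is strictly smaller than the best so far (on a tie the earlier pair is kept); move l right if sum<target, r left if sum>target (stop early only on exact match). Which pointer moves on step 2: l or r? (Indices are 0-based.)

l

l=0 r=18: -12+32=20 d=15 *, l++
l=1 r=18: -11+32=21 d=14 *, l++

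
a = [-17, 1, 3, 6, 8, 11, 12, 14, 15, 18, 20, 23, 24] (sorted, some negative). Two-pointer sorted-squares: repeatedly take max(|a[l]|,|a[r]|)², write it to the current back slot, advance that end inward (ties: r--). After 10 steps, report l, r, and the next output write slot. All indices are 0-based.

l=1, r=3, next write slot=2

l=0 r=12: |-17|<=|24| out[12]=576, r--
l=0 r=11: |-17|<=|23| out[11]=529, r--
l=0 r=10: |-17|<=|20| out[10]=400, r--
l=0 r=9: |-17|<=|18| out[9]=324, r--
l=0 r=8: |-17|>|15| out[8]=289, l++
l=1 r=8: |1|<=|15| out[7]=225, r--
l=1 r=7: |1|<=|14| out[6]=196, r--
l=1 r=6: |1|<=|12| out[5]=144, r--
l=1 r=5: |1|<=|11| out[4]=121, r--
l=1 r=4: |1|<=|8| out[3]=64, r--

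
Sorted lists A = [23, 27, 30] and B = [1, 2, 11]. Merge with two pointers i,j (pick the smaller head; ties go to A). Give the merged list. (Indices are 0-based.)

[i=0,j=0] A[i]=23>B[j]=1 take 1 → j++
[i=0,j=1] A[i]=23>B[j]=2 take 2 → j++
[i=0,j=2] A[i]=23>B[j]=11 take 11 → j++
[i=0,j=3] B done, take A[i]=23 → i++
[i=1,j=3] B done, take A[i]=27 → i++
[i=2,j=3] B done, take A[i]=30 → i++

[1, 2, 11, 23, 27, 30]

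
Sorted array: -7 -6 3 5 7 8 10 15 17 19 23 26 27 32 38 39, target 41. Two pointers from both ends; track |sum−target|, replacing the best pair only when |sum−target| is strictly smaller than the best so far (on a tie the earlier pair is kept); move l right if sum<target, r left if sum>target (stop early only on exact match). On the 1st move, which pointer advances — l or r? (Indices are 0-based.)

[0,15] -7+39=32 d=9 * → l++

l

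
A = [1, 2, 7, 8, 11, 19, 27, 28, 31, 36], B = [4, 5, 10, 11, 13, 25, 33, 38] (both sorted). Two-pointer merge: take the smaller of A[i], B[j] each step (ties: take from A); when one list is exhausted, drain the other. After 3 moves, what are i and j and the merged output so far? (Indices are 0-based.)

i=2, j=1, merged so far=[1, 2, 4]

[i=0,j=0] A[i]=1<=B[j]=4 take 1 → i++
[i=1,j=0] A[i]=2<=B[j]=4 take 2 → i++
[i=2,j=0] A[i]=7>B[j]=4 take 4 → j++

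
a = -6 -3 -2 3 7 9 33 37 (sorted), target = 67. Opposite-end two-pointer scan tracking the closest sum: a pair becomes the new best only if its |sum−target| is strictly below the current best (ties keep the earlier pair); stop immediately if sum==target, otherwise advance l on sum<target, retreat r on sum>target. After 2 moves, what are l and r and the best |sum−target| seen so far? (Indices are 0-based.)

l=2, r=7, best |Δ|=33

l=0 r=7: -6+37=31 d=36 *, l++
l=1 r=7: -3+37=34 d=33 *, l++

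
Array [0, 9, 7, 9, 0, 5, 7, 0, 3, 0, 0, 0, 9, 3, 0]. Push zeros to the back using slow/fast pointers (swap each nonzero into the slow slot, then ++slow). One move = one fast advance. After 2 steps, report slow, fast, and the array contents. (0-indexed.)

slow=1, fast=2, a=[9, 0, 7, 9, 0, 5, 7, 0, 3, 0, 0, 0, 9, 3, 0]

slow=0 fast=0: a[fast]=0, fast++
slow=0 fast=1: a[fast]=9≠0 swap→a[0]=9, slow++,fast++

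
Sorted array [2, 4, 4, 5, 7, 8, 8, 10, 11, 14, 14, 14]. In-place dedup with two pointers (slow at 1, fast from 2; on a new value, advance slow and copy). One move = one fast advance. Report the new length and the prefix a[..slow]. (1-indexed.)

length 8; prefix = [2, 4, 5, 7, 8, 10, 11, 14]

(s=1,f=2) a[fast]=4≠a[slow]=2 write a[2]=4 → slow++,fast++
(s=2,f=3) a[fast]=4=a[slow] dup → fast++
(s=2,f=4) a[fast]=5≠a[slow]=4 write a[3]=5 → slow++,fast++
(s=3,f=5) a[fast]=7≠a[slow]=5 write a[4]=7 → slow++,fast++
(s=4,f=6) a[fast]=8≠a[slow]=7 write a[5]=8 → slow++,fast++
(s=5,f=7) a[fast]=8=a[slow] dup → fast++
(s=5,f=8) a[fast]=10≠a[slow]=8 write a[6]=10 → slow++,fast++
(s=6,f=9) a[fast]=11≠a[slow]=10 write a[7]=11 → slow++,fast++
(s=7,f=10) a[fast]=14≠a[slow]=11 write a[8]=14 → slow++,fast++
(s=8,f=11) a[fast]=14=a[slow] dup → fast++
(s=8,f=12) a[fast]=14=a[slow] dup → fast++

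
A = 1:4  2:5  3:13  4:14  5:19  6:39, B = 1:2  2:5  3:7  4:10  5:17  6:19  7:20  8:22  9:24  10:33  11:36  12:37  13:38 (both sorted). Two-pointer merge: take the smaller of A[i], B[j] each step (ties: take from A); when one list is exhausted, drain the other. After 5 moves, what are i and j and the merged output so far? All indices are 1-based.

[i=1,j=1] A[i]=4>B[j]=2 take 2 → j++
[i=1,j=2] A[i]=4<=B[j]=5 take 4 → i++
[i=2,j=2] A[i]=5<=B[j]=5 take 5 → i++
[i=3,j=2] A[i]=13>B[j]=5 take 5 → j++
[i=3,j=3] A[i]=13>B[j]=7 take 7 → j++

i=3, j=4, merged so far=[2, 4, 5, 5, 7]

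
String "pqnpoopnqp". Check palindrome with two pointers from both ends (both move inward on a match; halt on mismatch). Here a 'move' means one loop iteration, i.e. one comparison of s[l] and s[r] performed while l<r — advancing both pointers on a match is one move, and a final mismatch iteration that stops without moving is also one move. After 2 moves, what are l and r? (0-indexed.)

l=0 r=9: 'p'=='p', l++,r--
l=1 r=8: 'q'=='q', l++,r--

l=2, r=7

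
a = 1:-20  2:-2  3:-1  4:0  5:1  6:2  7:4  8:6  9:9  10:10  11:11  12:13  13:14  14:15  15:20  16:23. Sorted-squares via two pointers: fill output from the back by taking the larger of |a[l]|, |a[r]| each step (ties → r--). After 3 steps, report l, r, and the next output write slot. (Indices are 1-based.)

l=2, r=14, next write slot=13

l=1 r=16: |-20|<=|23| out[16]=529, r--
l=1 r=15: |-20|<=|20| out[15]=400, r--
l=1 r=14: |-20|>|15| out[14]=400, l++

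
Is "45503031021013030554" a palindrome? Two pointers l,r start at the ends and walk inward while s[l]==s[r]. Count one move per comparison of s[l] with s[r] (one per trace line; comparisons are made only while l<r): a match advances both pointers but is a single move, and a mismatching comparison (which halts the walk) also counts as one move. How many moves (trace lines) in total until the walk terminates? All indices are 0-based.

10 moves

[0,19] '4'=='4' → l++,r--
[1,18] '5'=='5' → l++,r--
[2,17] '5'=='5' → l++,r--
[3,16] '0'=='0' → l++,r--
[4,15] '3'=='3' → l++,r--
[5,14] '0'=='0' → l++,r--
[6,13] '3'=='3' → l++,r--
[7,12] '1'=='1' → l++,r--
[8,11] '0'=='0' → l++,r--
[9,10] '2'!='1' → stop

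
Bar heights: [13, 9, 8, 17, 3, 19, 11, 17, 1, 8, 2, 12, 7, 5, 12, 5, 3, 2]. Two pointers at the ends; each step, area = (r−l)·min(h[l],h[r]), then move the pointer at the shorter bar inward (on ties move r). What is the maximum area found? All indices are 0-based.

l=0 r=17: min(13,2)*17=34 best=34 *, r--
l=0 r=16: min(13,3)*16=48 best=48 *, r--
l=0 r=15: min(13,5)*15=75 best=75 *, r--
l=0 r=14: min(13,12)*14=168 best=168 *, r--
l=0 r=13: min(13,5)*13=65 best=168, r--
l=0 r=12: min(13,7)*12=84 best=168, r--
l=0 r=11: min(13,12)*11=132 best=168, r--
l=0 r=10: min(13,2)*10=20 best=168, r--
l=0 r=9: min(13,8)*9=72 best=168, r--
l=0 r=8: min(13,1)*8=8 best=168, r--
l=0 r=7: min(13,17)*7=91 best=168, l++
l=1 r=7: min(9,17)*6=54 best=168, l++
l=2 r=7: min(8,17)*5=40 best=168, l++
l=3 r=7: min(17,17)*4=68 best=168, r--
l=3 r=6: min(17,11)*3=33 best=168, r--
l=3 r=5: min(17,19)*2=34 best=168, l++
l=4 r=5: min(3,19)*1=3 best=168, l++

max area = 168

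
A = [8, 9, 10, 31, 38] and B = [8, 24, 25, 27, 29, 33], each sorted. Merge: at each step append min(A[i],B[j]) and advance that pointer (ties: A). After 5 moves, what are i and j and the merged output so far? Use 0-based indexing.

[i=0,j=0] A[i]=8<=B[j]=8 take 8 → i++
[i=1,j=0] A[i]=9>B[j]=8 take 8 → j++
[i=1,j=1] A[i]=9<=B[j]=24 take 9 → i++
[i=2,j=1] A[i]=10<=B[j]=24 take 10 → i++
[i=3,j=1] A[i]=31>B[j]=24 take 24 → j++

i=3, j=2, merged so far=[8, 8, 9, 10, 24]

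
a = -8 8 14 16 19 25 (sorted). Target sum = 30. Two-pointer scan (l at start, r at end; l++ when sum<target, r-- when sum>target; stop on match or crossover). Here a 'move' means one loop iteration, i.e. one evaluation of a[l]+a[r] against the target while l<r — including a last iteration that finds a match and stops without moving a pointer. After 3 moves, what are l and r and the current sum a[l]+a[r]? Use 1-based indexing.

l=3, r=5, sum=33

l=1 r=6: -8+25=17 <30, l++
l=2 r=6: 8+25=33 >30, r--
l=2 r=5: 8+19=27 <30, l++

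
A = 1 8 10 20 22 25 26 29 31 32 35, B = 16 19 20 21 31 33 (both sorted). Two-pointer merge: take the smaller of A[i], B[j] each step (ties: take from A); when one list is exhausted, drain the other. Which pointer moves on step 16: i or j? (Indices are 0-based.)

j

i=0 j=0: A[i]=1<=B[j]=16 take 1, i++
i=1 j=0: A[i]=8<=B[j]=16 take 8, i++
i=2 j=0: A[i]=10<=B[j]=16 take 10, i++
i=3 j=0: A[i]=20>B[j]=16 take 16, j++
i=3 j=1: A[i]=20>B[j]=19 take 19, j++
i=3 j=2: A[i]=20<=B[j]=20 take 20, i++
i=4 j=2: A[i]=22>B[j]=20 take 20, j++
i=4 j=3: A[i]=22>B[j]=21 take 21, j++
i=4 j=4: A[i]=22<=B[j]=31 take 22, i++
i=5 j=4: A[i]=25<=B[j]=31 take 25, i++
i=6 j=4: A[i]=26<=B[j]=31 take 26, i++
i=7 j=4: A[i]=29<=B[j]=31 take 29, i++
i=8 j=4: A[i]=31<=B[j]=31 take 31, i++
i=9 j=4: A[i]=32>B[j]=31 take 31, j++
i=9 j=5: A[i]=32<=B[j]=33 take 32, i++
i=10 j=5: A[i]=35>B[j]=33 take 33, j++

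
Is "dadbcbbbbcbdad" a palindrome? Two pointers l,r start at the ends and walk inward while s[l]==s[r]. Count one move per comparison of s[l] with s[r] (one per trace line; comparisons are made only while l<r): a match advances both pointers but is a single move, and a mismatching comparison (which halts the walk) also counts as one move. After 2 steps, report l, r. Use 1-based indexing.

l=3, r=12

[1,14] 'd'=='d' → l++,r--
[2,13] 'a'=='a' → l++,r--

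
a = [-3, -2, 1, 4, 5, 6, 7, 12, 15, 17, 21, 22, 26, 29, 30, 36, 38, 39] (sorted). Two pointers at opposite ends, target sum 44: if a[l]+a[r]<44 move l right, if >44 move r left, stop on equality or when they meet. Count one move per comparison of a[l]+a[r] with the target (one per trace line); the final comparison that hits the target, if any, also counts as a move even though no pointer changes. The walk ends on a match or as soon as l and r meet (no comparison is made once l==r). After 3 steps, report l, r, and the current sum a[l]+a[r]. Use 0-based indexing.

l=3, r=17, sum=43

[0,17] -3+39=36 <44 → l++
[1,17] -2+39=37 <44 → l++
[2,17] 1+39=40 <44 → l++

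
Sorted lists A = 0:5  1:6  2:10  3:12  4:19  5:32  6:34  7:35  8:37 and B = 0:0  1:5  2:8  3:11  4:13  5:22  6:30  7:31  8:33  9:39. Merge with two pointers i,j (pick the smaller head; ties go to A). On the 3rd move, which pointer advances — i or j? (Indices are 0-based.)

i=0 j=0: A[i]=5>B[j]=0 take 0, j++
i=0 j=1: A[i]=5<=B[j]=5 take 5, i++
i=1 j=1: A[i]=6>B[j]=5 take 5, j++

j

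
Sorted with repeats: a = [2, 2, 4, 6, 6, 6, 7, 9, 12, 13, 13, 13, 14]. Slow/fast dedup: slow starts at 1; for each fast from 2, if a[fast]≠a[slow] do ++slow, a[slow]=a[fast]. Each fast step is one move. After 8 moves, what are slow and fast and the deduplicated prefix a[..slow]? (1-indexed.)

(s=1,f=2) a[fast]=2=a[slow] dup → fast++
(s=1,f=3) a[fast]=4≠a[slow]=2 write a[2]=4 → slow++,fast++
(s=2,f=4) a[fast]=6≠a[slow]=4 write a[3]=6 → slow++,fast++
(s=3,f=5) a[fast]=6=a[slow] dup → fast++
(s=3,f=6) a[fast]=6=a[slow] dup → fast++
(s=3,f=7) a[fast]=7≠a[slow]=6 write a[4]=7 → slow++,fast++
(s=4,f=8) a[fast]=9≠a[slow]=7 write a[5]=9 → slow++,fast++
(s=5,f=9) a[fast]=12≠a[slow]=9 write a[6]=12 → slow++,fast++

slow=6, fast=10, prefix=[2, 4, 6, 7, 9, 12]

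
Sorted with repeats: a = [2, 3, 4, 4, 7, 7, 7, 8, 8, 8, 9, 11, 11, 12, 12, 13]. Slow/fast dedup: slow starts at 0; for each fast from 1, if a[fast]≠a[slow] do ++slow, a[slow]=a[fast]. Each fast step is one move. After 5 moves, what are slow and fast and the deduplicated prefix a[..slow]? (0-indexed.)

(s=0,f=1) a[fast]=3≠a[slow]=2 write a[1]=3 → slow++,fast++
(s=1,f=2) a[fast]=4≠a[slow]=3 write a[2]=4 → slow++,fast++
(s=2,f=3) a[fast]=4=a[slow] dup → fast++
(s=2,f=4) a[fast]=7≠a[slow]=4 write a[3]=7 → slow++,fast++
(s=3,f=5) a[fast]=7=a[slow] dup → fast++

slow=3, fast=6, prefix=[2, 3, 4, 7]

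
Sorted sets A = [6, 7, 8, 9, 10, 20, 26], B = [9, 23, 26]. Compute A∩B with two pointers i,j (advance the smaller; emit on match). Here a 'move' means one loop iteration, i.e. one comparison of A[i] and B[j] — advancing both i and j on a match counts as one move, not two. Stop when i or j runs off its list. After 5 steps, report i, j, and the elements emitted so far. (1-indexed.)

i=1 j=1: 6<9, i++
i=2 j=1: 7<9, i++
i=3 j=1: 8<9, i++
i=4 j=1: 9==9 emit, i++,j++
i=5 j=2: 10<23, i++

i=6, j=2, emitted=[9]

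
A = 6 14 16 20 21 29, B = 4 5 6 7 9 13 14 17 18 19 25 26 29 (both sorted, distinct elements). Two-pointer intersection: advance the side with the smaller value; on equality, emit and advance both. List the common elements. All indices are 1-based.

intersection = [6, 14, 29]

[i=1,j=1] 6>4 → j++
[i=1,j=2] 6>5 → j++
[i=1,j=3] 6==6 emit → i++,j++
[i=2,j=4] 14>7 → j++
[i=2,j=5] 14>9 → j++
[i=2,j=6] 14>13 → j++
[i=2,j=7] 14==14 emit → i++,j++
[i=3,j=8] 16<17 → i++
[i=4,j=8] 20>17 → j++
[i=4,j=9] 20>18 → j++
[i=4,j=10] 20>19 → j++
[i=4,j=11] 20<25 → i++
[i=5,j=11] 21<25 → i++
[i=6,j=11] 29>25 → j++
[i=6,j=12] 29>26 → j++
[i=6,j=13] 29==29 emit → i++,j++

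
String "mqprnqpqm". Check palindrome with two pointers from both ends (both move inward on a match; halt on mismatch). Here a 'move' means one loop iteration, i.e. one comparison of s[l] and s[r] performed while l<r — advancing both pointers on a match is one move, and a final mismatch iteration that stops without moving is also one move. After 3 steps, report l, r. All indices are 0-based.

l=0 r=8: 'm'=='m', l++,r--
l=1 r=7: 'q'=='q', l++,r--
l=2 r=6: 'p'=='p', l++,r--

l=3, r=5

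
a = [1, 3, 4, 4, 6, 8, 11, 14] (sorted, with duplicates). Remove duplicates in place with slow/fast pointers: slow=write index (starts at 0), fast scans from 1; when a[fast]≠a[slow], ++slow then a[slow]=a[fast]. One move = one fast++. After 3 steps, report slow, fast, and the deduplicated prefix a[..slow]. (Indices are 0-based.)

slow=0 fast=1: a[fast]=3≠a[slow]=1 write a[1]=3, slow++,fast++
slow=1 fast=2: a[fast]=4≠a[slow]=3 write a[2]=4, slow++,fast++
slow=2 fast=3: a[fast]=4=a[slow] dup, fast++

slow=2, fast=4, prefix=[1, 3, 4]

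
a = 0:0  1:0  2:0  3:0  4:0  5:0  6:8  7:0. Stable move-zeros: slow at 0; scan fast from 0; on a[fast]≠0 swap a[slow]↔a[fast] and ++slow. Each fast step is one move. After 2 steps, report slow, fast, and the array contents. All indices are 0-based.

(s=0,f=0) a[fast]=0 → fast++
(s=0,f=1) a[fast]=0 → fast++

slow=0, fast=2, a=[0, 0, 0, 0, 0, 0, 8, 0]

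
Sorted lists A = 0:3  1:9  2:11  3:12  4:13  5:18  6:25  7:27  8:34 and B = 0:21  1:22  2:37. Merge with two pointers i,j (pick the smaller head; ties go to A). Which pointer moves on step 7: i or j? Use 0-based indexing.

[i=0,j=0] A[i]=3<=B[j]=21 take 3 → i++
[i=1,j=0] A[i]=9<=B[j]=21 take 9 → i++
[i=2,j=0] A[i]=11<=B[j]=21 take 11 → i++
[i=3,j=0] A[i]=12<=B[j]=21 take 12 → i++
[i=4,j=0] A[i]=13<=B[j]=21 take 13 → i++
[i=5,j=0] A[i]=18<=B[j]=21 take 18 → i++
[i=6,j=0] A[i]=25>B[j]=21 take 21 → j++

j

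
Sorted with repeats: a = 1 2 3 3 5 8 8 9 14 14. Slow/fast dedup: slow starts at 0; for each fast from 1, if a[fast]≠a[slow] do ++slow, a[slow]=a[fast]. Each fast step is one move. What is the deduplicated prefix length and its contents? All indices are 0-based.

length 7; prefix = [1, 2, 3, 5, 8, 9, 14]

(s=0,f=1) a[fast]=2≠a[slow]=1 write a[1]=2 → slow++,fast++
(s=1,f=2) a[fast]=3≠a[slow]=2 write a[2]=3 → slow++,fast++
(s=2,f=3) a[fast]=3=a[slow] dup → fast++
(s=2,f=4) a[fast]=5≠a[slow]=3 write a[3]=5 → slow++,fast++
(s=3,f=5) a[fast]=8≠a[slow]=5 write a[4]=8 → slow++,fast++
(s=4,f=6) a[fast]=8=a[slow] dup → fast++
(s=4,f=7) a[fast]=9≠a[slow]=8 write a[5]=9 → slow++,fast++
(s=5,f=8) a[fast]=14≠a[slow]=9 write a[6]=14 → slow++,fast++
(s=6,f=9) a[fast]=14=a[slow] dup → fast++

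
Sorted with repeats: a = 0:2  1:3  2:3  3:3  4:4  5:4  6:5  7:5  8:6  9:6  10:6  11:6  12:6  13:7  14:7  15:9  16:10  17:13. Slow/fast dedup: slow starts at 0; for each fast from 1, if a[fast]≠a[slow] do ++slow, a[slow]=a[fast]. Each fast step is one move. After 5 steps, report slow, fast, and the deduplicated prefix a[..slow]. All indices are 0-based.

slow=2, fast=6, prefix=[2, 3, 4]

(s=0,f=1) a[fast]=3≠a[slow]=2 write a[1]=3 → slow++,fast++
(s=1,f=2) a[fast]=3=a[slow] dup → fast++
(s=1,f=3) a[fast]=3=a[slow] dup → fast++
(s=1,f=4) a[fast]=4≠a[slow]=3 write a[2]=4 → slow++,fast++
(s=2,f=5) a[fast]=4=a[slow] dup → fast++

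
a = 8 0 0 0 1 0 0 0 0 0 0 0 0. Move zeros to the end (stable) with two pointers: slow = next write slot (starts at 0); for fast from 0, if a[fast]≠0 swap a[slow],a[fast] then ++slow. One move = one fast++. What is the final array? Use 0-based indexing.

[8, 1, 0, 0, 0, 0, 0, 0, 0, 0, 0, 0, 0]

slow=0 fast=0: a[fast]=8≠0 swap→a[0]=8, slow++,fast++
slow=1 fast=1: a[fast]=0, fast++
slow=1 fast=2: a[fast]=0, fast++
slow=1 fast=3: a[fast]=0, fast++
slow=1 fast=4: a[fast]=1≠0 swap→a[1]=1, slow++,fast++
slow=2 fast=5: a[fast]=0, fast++
slow=2 fast=6: a[fast]=0, fast++
slow=2 fast=7: a[fast]=0, fast++
slow=2 fast=8: a[fast]=0, fast++
slow=2 fast=9: a[fast]=0, fast++
slow=2 fast=10: a[fast]=0, fast++
slow=2 fast=11: a[fast]=0, fast++
slow=2 fast=12: a[fast]=0, fast++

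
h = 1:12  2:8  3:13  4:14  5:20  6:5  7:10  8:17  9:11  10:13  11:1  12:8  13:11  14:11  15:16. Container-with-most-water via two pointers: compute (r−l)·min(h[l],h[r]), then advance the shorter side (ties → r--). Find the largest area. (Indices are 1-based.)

l=1 r=15: min(12,16)*14=168 best=168 *, l++
l=2 r=15: min(8,16)*13=104 best=168, l++
l=3 r=15: min(13,16)*12=156 best=168, l++
l=4 r=15: min(14,16)*11=154 best=168, l++
l=5 r=15: min(20,16)*10=160 best=168, r--
l=5 r=14: min(20,11)*9=99 best=168, r--
l=5 r=13: min(20,11)*8=88 best=168, r--
l=5 r=12: min(20,8)*7=56 best=168, r--
l=5 r=11: min(20,1)*6=6 best=168, r--
l=5 r=10: min(20,13)*5=65 best=168, r--
l=5 r=9: min(20,11)*4=44 best=168, r--
l=5 r=8: min(20,17)*3=51 best=168, r--
l=5 r=7: min(20,10)*2=20 best=168, r--
l=5 r=6: min(20,5)*1=5 best=168, r--

max area = 168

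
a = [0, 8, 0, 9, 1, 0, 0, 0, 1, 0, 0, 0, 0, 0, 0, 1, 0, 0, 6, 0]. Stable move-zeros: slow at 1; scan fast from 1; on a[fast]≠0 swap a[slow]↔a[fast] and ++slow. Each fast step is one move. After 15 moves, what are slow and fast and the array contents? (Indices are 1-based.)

slow=5, fast=16, a=[8, 9, 1, 1, 0, 0, 0, 0, 0, 0, 0, 0, 0, 0, 0, 1, 0, 0, 6, 0]

(s=1,f=1) a[fast]=0 → fast++
(s=1,f=2) a[fast]=8≠0 swap→a[1]=8 → slow++,fast++
(s=2,f=3) a[fast]=0 → fast++
(s=2,f=4) a[fast]=9≠0 swap→a[2]=9 → slow++,fast++
(s=3,f=5) a[fast]=1≠0 swap→a[3]=1 → slow++,fast++
(s=4,f=6) a[fast]=0 → fast++
(s=4,f=7) a[fast]=0 → fast++
(s=4,f=8) a[fast]=0 → fast++
(s=4,f=9) a[fast]=1≠0 swap→a[4]=1 → slow++,fast++
(s=5,f=10) a[fast]=0 → fast++
(s=5,f=11) a[fast]=0 → fast++
(s=5,f=12) a[fast]=0 → fast++
(s=5,f=13) a[fast]=0 → fast++
(s=5,f=14) a[fast]=0 → fast++
(s=5,f=15) a[fast]=0 → fast++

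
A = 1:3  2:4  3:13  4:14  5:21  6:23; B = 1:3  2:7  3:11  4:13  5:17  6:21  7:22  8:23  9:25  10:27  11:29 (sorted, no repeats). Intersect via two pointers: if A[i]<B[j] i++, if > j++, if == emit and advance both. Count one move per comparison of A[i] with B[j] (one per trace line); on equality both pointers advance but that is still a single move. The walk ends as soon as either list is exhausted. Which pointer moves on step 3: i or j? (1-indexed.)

j

[i=1,j=1] 3==3 emit → i++,j++
[i=2,j=2] 4<7 → i++
[i=3,j=2] 13>7 → j++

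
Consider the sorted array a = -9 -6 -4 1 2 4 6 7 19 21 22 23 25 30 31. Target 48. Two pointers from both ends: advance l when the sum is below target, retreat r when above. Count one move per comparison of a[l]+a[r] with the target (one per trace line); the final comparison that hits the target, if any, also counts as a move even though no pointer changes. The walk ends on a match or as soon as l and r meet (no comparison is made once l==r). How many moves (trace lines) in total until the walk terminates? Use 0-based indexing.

l=0 r=14: -9+31=22 <48, l++
l=1 r=14: -6+31=25 <48, l++
l=2 r=14: -4+31=27 <48, l++
l=3 r=14: 1+31=32 <48, l++
l=4 r=14: 2+31=33 <48, l++
l=5 r=14: 4+31=35 <48, l++
l=6 r=14: 6+31=37 <48, l++
l=7 r=14: 7+31=38 <48, l++
l=8 r=14: 19+31=50 >48, r--
l=8 r=13: 19+30=49 >48, r--
l=8 r=12: 19+25=44 <48, l++
l=9 r=12: 21+25=46 <48, l++
l=10 r=12: 22+25=47 <48, l++
l=11 r=12: 23+25=48, found

14 moves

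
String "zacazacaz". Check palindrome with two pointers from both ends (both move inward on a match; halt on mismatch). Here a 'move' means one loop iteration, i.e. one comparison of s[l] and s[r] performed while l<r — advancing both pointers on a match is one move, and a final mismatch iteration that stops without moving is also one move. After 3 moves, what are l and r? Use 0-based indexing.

l=3, r=5

[0,8] 'z'=='z' → l++,r--
[1,7] 'a'=='a' → l++,r--
[2,6] 'c'=='c' → l++,r--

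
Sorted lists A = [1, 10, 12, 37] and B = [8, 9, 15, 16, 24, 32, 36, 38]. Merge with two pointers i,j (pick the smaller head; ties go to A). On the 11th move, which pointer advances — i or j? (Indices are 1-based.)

i

[i=1,j=1] A[i]=1<=B[j]=8 take 1 → i++
[i=2,j=1] A[i]=10>B[j]=8 take 8 → j++
[i=2,j=2] A[i]=10>B[j]=9 take 9 → j++
[i=2,j=3] A[i]=10<=B[j]=15 take 10 → i++
[i=3,j=3] A[i]=12<=B[j]=15 take 12 → i++
[i=4,j=3] A[i]=37>B[j]=15 take 15 → j++
[i=4,j=4] A[i]=37>B[j]=16 take 16 → j++
[i=4,j=5] A[i]=37>B[j]=24 take 24 → j++
[i=4,j=6] A[i]=37>B[j]=32 take 32 → j++
[i=4,j=7] A[i]=37>B[j]=36 take 36 → j++
[i=4,j=8] A[i]=37<=B[j]=38 take 37 → i++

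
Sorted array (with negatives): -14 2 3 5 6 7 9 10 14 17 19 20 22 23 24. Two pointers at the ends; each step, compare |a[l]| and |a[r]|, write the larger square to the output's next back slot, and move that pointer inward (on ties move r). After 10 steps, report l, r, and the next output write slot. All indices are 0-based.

[0,14] |-14|<=|24| out[14]=576 → r--
[0,13] |-14|<=|23| out[13]=529 → r--
[0,12] |-14|<=|22| out[12]=484 → r--
[0,11] |-14|<=|20| out[11]=400 → r--
[0,10] |-14|<=|19| out[10]=361 → r--
[0,9] |-14|<=|17| out[9]=289 → r--
[0,8] |-14|<=|14| out[8]=196 → r--
[0,7] |-14|>|10| out[7]=196 → l++
[1,7] |2|<=|10| out[6]=100 → r--
[1,6] |2|<=|9| out[5]=81 → r--

l=1, r=5, next write slot=4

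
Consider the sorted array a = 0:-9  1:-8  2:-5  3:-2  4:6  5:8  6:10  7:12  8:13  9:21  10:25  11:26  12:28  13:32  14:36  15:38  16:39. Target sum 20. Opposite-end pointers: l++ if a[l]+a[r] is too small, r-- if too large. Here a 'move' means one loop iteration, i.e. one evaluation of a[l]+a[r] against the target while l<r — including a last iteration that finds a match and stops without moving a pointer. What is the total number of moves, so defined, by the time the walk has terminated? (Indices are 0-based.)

6 moves

[0,16] -9+39=30 >20 → r--
[0,15] -9+38=29 >20 → r--
[0,14] -9+36=27 >20 → r--
[0,13] -9+32=23 >20 → r--
[0,12] -9+28=19 <20 → l++
[1,12] -8+28=20 → found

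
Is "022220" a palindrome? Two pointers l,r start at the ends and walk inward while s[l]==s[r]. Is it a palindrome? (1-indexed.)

palindrome

l=1 r=6: '0'=='0', l++,r--
l=2 r=5: '2'=='2', l++,r--
l=3 r=4: '2'=='2', l++,r--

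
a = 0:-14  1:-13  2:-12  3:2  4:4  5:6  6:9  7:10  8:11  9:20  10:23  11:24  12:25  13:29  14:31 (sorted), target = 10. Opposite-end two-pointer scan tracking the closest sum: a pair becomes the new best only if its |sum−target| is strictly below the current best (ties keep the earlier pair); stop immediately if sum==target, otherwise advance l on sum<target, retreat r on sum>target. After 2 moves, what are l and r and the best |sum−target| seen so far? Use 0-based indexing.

l=0 r=14: -14+31=17 d=7 *, r--
l=0 r=13: -14+29=15 d=5 *, r--

l=0, r=12, best |Δ|=5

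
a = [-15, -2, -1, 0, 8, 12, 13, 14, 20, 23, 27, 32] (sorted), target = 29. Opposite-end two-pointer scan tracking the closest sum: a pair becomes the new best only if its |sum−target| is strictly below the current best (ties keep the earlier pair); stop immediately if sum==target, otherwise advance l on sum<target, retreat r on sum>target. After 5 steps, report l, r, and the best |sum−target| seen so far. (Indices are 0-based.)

l=4, r=10, best |Δ|=1

[0,11] -15+32=17 d=12 * → l++
[1,11] -2+32=30 d=1 * → r--
[1,10] -2+27=25 d=4 → l++
[2,10] -1+27=26 d=3 → l++
[3,10] 0+27=27 d=2 → l++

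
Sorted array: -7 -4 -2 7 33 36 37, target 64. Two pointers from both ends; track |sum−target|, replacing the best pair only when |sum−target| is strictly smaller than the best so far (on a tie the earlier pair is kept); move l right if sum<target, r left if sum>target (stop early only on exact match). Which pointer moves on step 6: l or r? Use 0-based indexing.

r

[0,6] -7+37=30 d=34 * → l++
[1,6] -4+37=33 d=31 * → l++
[2,6] -2+37=35 d=29 * → l++
[3,6] 7+37=44 d=20 * → l++
[4,6] 33+37=70 d=6 * → r--
[4,5] 33+36=69 d=5 * → r--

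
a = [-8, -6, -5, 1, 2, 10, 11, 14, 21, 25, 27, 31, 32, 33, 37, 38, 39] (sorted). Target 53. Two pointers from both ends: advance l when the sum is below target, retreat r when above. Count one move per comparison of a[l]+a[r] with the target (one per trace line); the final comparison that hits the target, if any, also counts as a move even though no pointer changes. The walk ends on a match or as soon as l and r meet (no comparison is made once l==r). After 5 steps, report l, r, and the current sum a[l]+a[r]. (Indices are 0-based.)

[0,16] -8+39=31 <53 → l++
[1,16] -6+39=33 <53 → l++
[2,16] -5+39=34 <53 → l++
[3,16] 1+39=40 <53 → l++
[4,16] 2+39=41 <53 → l++

l=5, r=16, sum=49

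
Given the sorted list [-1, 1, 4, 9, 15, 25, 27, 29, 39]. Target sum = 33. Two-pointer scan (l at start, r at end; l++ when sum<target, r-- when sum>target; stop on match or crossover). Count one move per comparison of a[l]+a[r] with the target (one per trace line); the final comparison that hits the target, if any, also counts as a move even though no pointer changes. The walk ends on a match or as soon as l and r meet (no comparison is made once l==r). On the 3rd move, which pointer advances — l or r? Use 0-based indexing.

[0,8] -1+39=38 >33 → r--
[0,7] -1+29=28 <33 → l++
[1,7] 1+29=30 <33 → l++

l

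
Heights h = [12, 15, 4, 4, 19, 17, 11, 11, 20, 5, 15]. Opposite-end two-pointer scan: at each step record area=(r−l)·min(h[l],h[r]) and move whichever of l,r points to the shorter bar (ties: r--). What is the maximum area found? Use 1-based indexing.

max area = 135

l=1 r=11: min(12,15)*10=120 best=120 *, l++
l=2 r=11: min(15,15)*9=135 best=135 *, r--
l=2 r=10: min(15,5)*8=40 best=135, r--
l=2 r=9: min(15,20)*7=105 best=135, l++
l=3 r=9: min(4,20)*6=24 best=135, l++
l=4 r=9: min(4,20)*5=20 best=135, l++
l=5 r=9: min(19,20)*4=76 best=135, l++
l=6 r=9: min(17,20)*3=51 best=135, l++
l=7 r=9: min(11,20)*2=22 best=135, l++
l=8 r=9: min(11,20)*1=11 best=135, l++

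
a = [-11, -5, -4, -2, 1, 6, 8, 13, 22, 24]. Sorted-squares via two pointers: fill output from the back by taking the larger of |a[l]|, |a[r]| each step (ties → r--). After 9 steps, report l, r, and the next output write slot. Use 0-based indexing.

l=4, r=4, next write slot=0

[0,9] |-11|<=|24| out[9]=576 → r--
[0,8] |-11|<=|22| out[8]=484 → r--
[0,7] |-11|<=|13| out[7]=169 → r--
[0,6] |-11|>|8| out[6]=121 → l++
[1,6] |-5|<=|8| out[5]=64 → r--
[1,5] |-5|<=|6| out[4]=36 → r--
[1,4] |-5|>|1| out[3]=25 → l++
[2,4] |-4|>|1| out[2]=16 → l++
[3,4] |-2|>|1| out[1]=4 → l++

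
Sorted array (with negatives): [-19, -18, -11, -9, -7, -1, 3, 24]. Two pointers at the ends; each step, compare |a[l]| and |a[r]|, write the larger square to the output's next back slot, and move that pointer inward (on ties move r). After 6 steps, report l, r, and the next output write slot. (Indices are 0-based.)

l=0 r=7: |-19|<=|24| out[7]=576, r--
l=0 r=6: |-19|>|3| out[6]=361, l++
l=1 r=6: |-18|>|3| out[5]=324, l++
l=2 r=6: |-11|>|3| out[4]=121, l++
l=3 r=6: |-9|>|3| out[3]=81, l++
l=4 r=6: |-7|>|3| out[2]=49, l++

l=5, r=6, next write slot=1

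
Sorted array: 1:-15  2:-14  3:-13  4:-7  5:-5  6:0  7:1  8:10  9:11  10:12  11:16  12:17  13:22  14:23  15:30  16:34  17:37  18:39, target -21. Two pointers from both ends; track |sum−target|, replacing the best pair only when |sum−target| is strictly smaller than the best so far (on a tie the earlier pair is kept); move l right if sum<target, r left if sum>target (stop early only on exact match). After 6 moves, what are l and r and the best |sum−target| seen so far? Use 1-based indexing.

l=1, r=12, best |Δ|=28

l=1 r=18: -15+39=24 d=45 *, r--
l=1 r=17: -15+37=22 d=43 *, r--
l=1 r=16: -15+34=19 d=40 *, r--
l=1 r=15: -15+30=15 d=36 *, r--
l=1 r=14: -15+23=8 d=29 *, r--
l=1 r=13: -15+22=7 d=28 *, r--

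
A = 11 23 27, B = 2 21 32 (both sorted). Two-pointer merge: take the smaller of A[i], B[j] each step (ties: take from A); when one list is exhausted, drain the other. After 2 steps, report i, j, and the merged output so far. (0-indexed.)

i=1, j=1, merged so far=[2, 11]

i=0 j=0: A[i]=11>B[j]=2 take 2, j++
i=0 j=1: A[i]=11<=B[j]=21 take 11, i++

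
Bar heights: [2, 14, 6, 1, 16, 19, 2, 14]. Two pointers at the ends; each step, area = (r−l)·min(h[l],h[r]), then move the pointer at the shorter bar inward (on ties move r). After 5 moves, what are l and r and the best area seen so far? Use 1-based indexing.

l=4, r=6, best area=84

l=1 r=8: min(2,14)*7=14 best=14 *, l++
l=2 r=8: min(14,14)*6=84 best=84 *, r--
l=2 r=7: min(14,2)*5=10 best=84, r--
l=2 r=6: min(14,19)*4=56 best=84, l++
l=3 r=6: min(6,19)*3=18 best=84, l++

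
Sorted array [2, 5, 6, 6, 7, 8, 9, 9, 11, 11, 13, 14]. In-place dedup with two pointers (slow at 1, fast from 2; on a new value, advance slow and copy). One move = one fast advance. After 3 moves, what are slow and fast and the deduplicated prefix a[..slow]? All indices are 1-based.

slow=1 fast=2: a[fast]=5≠a[slow]=2 write a[2]=5, slow++,fast++
slow=2 fast=3: a[fast]=6≠a[slow]=5 write a[3]=6, slow++,fast++
slow=3 fast=4: a[fast]=6=a[slow] dup, fast++

slow=3, fast=5, prefix=[2, 5, 6]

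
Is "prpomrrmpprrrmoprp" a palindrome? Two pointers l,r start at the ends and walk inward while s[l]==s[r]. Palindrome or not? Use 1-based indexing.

not a palindrome (mismatch at 8,11)

[1,18] 'p'=='p' → l++,r--
[2,17] 'r'=='r' → l++,r--
[3,16] 'p'=='p' → l++,r--
[4,15] 'o'=='o' → l++,r--
[5,14] 'm'=='m' → l++,r--
[6,13] 'r'=='r' → l++,r--
[7,12] 'r'=='r' → l++,r--
[8,11] 'm'!='r' → stop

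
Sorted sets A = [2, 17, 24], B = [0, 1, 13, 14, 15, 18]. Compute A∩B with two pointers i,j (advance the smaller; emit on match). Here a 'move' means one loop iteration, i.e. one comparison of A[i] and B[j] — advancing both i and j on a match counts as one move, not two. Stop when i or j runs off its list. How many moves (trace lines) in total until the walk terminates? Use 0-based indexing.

[i=0,j=0] 2>0 → j++
[i=0,j=1] 2>1 → j++
[i=0,j=2] 2<13 → i++
[i=1,j=2] 17>13 → j++
[i=1,j=3] 17>14 → j++
[i=1,j=4] 17>15 → j++
[i=1,j=5] 17<18 → i++
[i=2,j=5] 24>18 → j++

8 moves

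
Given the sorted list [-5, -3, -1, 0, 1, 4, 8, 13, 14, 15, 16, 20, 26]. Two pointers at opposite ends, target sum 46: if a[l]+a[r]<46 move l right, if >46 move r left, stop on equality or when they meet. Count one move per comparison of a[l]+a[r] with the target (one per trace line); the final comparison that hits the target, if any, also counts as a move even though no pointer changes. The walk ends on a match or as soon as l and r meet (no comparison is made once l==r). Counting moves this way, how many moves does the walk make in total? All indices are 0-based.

12 moves

l=0 r=12: -5+26=21 <46, l++
l=1 r=12: -3+26=23 <46, l++
l=2 r=12: -1+26=25 <46, l++
l=3 r=12: 0+26=26 <46, l++
l=4 r=12: 1+26=27 <46, l++
l=5 r=12: 4+26=30 <46, l++
l=6 r=12: 8+26=34 <46, l++
l=7 r=12: 13+26=39 <46, l++
l=8 r=12: 14+26=40 <46, l++
l=9 r=12: 15+26=41 <46, l++
l=10 r=12: 16+26=42 <46, l++
l=11 r=12: 20+26=46, found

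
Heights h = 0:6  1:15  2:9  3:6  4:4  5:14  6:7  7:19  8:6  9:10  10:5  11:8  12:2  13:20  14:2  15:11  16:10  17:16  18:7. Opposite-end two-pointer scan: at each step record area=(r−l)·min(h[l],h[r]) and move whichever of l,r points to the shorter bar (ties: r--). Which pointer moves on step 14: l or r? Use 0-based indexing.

l=0 r=18: min(6,7)*18=108 best=108 *, l++
l=1 r=18: min(15,7)*17=119 best=119 *, r--
l=1 r=17: min(15,16)*16=240 best=240 *, l++
l=2 r=17: min(9,16)*15=135 best=240, l++
l=3 r=17: min(6,16)*14=84 best=240, l++
l=4 r=17: min(4,16)*13=52 best=240, l++
l=5 r=17: min(14,16)*12=168 best=240, l++
l=6 r=17: min(7,16)*11=77 best=240, l++
l=7 r=17: min(19,16)*10=160 best=240, r--
l=7 r=16: min(19,10)*9=90 best=240, r--
l=7 r=15: min(19,11)*8=88 best=240, r--
l=7 r=14: min(19,2)*7=14 best=240, r--
l=7 r=13: min(19,20)*6=114 best=240, l++
l=8 r=13: min(6,20)*5=30 best=240, l++

l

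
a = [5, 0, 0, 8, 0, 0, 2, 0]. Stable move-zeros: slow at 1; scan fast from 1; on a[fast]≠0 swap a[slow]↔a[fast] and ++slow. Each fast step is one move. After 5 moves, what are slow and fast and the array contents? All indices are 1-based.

slow=3, fast=6, a=[5, 8, 0, 0, 0, 0, 2, 0]

slow=1 fast=1: a[fast]=5≠0 swap→a[1]=5, slow++,fast++
slow=2 fast=2: a[fast]=0, fast++
slow=2 fast=3: a[fast]=0, fast++
slow=2 fast=4: a[fast]=8≠0 swap→a[2]=8, slow++,fast++
slow=3 fast=5: a[fast]=0, fast++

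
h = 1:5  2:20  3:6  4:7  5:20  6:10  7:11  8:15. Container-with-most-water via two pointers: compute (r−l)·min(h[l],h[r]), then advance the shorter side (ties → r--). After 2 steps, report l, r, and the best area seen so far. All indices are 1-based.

l=2, r=7, best area=90

[1,8] min(5,15)*7=35 best=35 * → l++
[2,8] min(20,15)*6=90 best=90 * → r--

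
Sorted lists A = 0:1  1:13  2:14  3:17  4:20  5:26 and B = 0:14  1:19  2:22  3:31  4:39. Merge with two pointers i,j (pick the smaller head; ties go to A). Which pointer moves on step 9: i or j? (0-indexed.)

i=0 j=0: A[i]=1<=B[j]=14 take 1, i++
i=1 j=0: A[i]=13<=B[j]=14 take 13, i++
i=2 j=0: A[i]=14<=B[j]=14 take 14, i++
i=3 j=0: A[i]=17>B[j]=14 take 14, j++
i=3 j=1: A[i]=17<=B[j]=19 take 17, i++
i=4 j=1: A[i]=20>B[j]=19 take 19, j++
i=4 j=2: A[i]=20<=B[j]=22 take 20, i++
i=5 j=2: A[i]=26>B[j]=22 take 22, j++
i=5 j=3: A[i]=26<=B[j]=31 take 26, i++

i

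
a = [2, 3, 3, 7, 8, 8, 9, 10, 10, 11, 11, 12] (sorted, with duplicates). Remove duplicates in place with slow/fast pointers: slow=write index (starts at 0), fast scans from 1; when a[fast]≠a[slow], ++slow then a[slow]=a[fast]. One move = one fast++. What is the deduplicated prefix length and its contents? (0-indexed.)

slow=0 fast=1: a[fast]=3≠a[slow]=2 write a[1]=3, slow++,fast++
slow=1 fast=2: a[fast]=3=a[slow] dup, fast++
slow=1 fast=3: a[fast]=7≠a[slow]=3 write a[2]=7, slow++,fast++
slow=2 fast=4: a[fast]=8≠a[slow]=7 write a[3]=8, slow++,fast++
slow=3 fast=5: a[fast]=8=a[slow] dup, fast++
slow=3 fast=6: a[fast]=9≠a[slow]=8 write a[4]=9, slow++,fast++
slow=4 fast=7: a[fast]=10≠a[slow]=9 write a[5]=10, slow++,fast++
slow=5 fast=8: a[fast]=10=a[slow] dup, fast++
slow=5 fast=9: a[fast]=11≠a[slow]=10 write a[6]=11, slow++,fast++
slow=6 fast=10: a[fast]=11=a[slow] dup, fast++
slow=6 fast=11: a[fast]=12≠a[slow]=11 write a[7]=12, slow++,fast++

length 8; prefix = [2, 3, 7, 8, 9, 10, 11, 12]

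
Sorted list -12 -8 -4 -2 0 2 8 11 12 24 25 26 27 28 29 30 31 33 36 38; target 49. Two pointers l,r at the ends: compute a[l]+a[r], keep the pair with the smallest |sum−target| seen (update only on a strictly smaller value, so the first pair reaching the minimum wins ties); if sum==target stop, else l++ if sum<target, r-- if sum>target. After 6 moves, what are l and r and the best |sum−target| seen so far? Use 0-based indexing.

l=6, r=19, best |Δ|=9

l=0 r=19: -12+38=26 d=23 *, l++
l=1 r=19: -8+38=30 d=19 *, l++
l=2 r=19: -4+38=34 d=15 *, l++
l=3 r=19: -2+38=36 d=13 *, l++
l=4 r=19: 0+38=38 d=11 *, l++
l=5 r=19: 2+38=40 d=9 *, l++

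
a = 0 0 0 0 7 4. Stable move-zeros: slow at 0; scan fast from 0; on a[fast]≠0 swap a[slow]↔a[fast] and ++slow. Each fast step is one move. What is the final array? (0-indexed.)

slow=0 fast=0: a[fast]=0, fast++
slow=0 fast=1: a[fast]=0, fast++
slow=0 fast=2: a[fast]=0, fast++
slow=0 fast=3: a[fast]=0, fast++
slow=0 fast=4: a[fast]=7≠0 swap→a[0]=7, slow++,fast++
slow=1 fast=5: a[fast]=4≠0 swap→a[1]=4, slow++,fast++

[7, 4, 0, 0, 0, 0]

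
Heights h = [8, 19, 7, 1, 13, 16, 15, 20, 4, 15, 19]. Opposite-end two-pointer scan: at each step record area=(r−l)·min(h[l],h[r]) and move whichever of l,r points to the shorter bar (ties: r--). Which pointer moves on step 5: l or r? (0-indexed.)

l

[0,10] min(8,19)*10=80 best=80 * → l++
[1,10] min(19,19)*9=171 best=171 * → r--
[1,9] min(19,15)*8=120 best=171 → r--
[1,8] min(19,4)*7=28 best=171 → r--
[1,7] min(19,20)*6=114 best=171 → l++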